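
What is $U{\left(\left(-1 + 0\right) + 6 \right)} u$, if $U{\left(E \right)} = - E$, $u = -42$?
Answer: $210$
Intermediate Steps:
$U{\left(\left(-1 + 0\right) + 6 \right)} u = - (\left(-1 + 0\right) + 6) \left(-42\right) = - (-1 + 6) \left(-42\right) = \left(-1\right) 5 \left(-42\right) = \left(-5\right) \left(-42\right) = 210$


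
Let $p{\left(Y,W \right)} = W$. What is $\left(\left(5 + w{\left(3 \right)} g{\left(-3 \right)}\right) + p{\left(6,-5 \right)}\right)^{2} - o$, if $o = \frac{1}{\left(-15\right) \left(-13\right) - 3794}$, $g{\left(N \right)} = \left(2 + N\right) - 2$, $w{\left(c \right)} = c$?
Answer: $\frac{291520}{3599} \approx 81.0$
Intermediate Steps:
$g{\left(N \right)} = N$
$o = - \frac{1}{3599}$ ($o = \frac{1}{195 - 3794} = \frac{1}{-3599} = - \frac{1}{3599} \approx -0.00027785$)
$\left(\left(5 + w{\left(3 \right)} g{\left(-3 \right)}\right) + p{\left(6,-5 \right)}\right)^{2} - o = \left(\left(5 + 3 \left(-3\right)\right) - 5\right)^{2} - - \frac{1}{3599} = \left(\left(5 - 9\right) - 5\right)^{2} + \frac{1}{3599} = \left(-4 - 5\right)^{2} + \frac{1}{3599} = \left(-9\right)^{2} + \frac{1}{3599} = 81 + \frac{1}{3599} = \frac{291520}{3599}$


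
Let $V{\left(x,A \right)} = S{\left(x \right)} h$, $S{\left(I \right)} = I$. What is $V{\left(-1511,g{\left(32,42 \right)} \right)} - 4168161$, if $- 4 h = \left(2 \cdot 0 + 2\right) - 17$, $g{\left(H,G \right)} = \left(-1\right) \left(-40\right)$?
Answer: $- \frac{16695309}{4} \approx -4.1738 \cdot 10^{6}$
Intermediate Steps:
$g{\left(H,G \right)} = 40$
$h = \frac{15}{4}$ ($h = - \frac{\left(2 \cdot 0 + 2\right) - 17}{4} = - \frac{\left(0 + 2\right) - 17}{4} = - \frac{2 - 17}{4} = \left(- \frac{1}{4}\right) \left(-15\right) = \frac{15}{4} \approx 3.75$)
$V{\left(x,A \right)} = \frac{15 x}{4}$ ($V{\left(x,A \right)} = x \frac{15}{4} = \frac{15 x}{4}$)
$V{\left(-1511,g{\left(32,42 \right)} \right)} - 4168161 = \frac{15}{4} \left(-1511\right) - 4168161 = - \frac{22665}{4} - 4168161 = - \frac{16695309}{4}$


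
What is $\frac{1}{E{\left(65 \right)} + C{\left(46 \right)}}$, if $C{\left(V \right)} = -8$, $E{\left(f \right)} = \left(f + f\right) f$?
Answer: $\frac{1}{8442} \approx 0.00011846$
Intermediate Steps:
$E{\left(f \right)} = 2 f^{2}$ ($E{\left(f \right)} = 2 f f = 2 f^{2}$)
$\frac{1}{E{\left(65 \right)} + C{\left(46 \right)}} = \frac{1}{2 \cdot 65^{2} - 8} = \frac{1}{2 \cdot 4225 - 8} = \frac{1}{8450 - 8} = \frac{1}{8442}$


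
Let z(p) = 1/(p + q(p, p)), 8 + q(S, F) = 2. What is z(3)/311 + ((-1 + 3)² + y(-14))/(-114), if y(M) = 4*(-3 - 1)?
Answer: 1847/17727 ≈ 0.10419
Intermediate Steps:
y(M) = -16 (y(M) = 4*(-4) = -16)
q(S, F) = -6 (q(S, F) = -8 + 2 = -6)
z(p) = 1/(-6 + p) (z(p) = 1/(p - 6) = 1/(-6 + p))
z(3)/311 + ((-1 + 3)² + y(-14))/(-114) = 1/((-6 + 3)*311) + ((-1 + 3)² - 16)/(-114) = (1/311)/(-3) + (2² - 16)*(-1/114) = -⅓*1/311 + (4 - 16)*(-1/114) = -1/933 - 12*(-1/114) = -1/933 + 2/19 = 1847/17727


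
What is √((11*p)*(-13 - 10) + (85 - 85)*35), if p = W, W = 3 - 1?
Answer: I*√506 ≈ 22.494*I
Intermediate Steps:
W = 2
p = 2
√((11*p)*(-13 - 10) + (85 - 85)*35) = √((11*2)*(-13 - 10) + (85 - 85)*35) = √(22*(-23) + 0*35) = √(-506 + 0) = √(-506) = I*√506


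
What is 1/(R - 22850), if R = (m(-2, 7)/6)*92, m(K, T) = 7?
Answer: -3/68228 ≈ -4.3970e-5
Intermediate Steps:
R = 322/3 (R = (7/6)*92 = 322/3 ≈ 107.33)
1/(R - 22850) = 1/(322/3 - 22850) = 1/(-68228/3) = -3/68228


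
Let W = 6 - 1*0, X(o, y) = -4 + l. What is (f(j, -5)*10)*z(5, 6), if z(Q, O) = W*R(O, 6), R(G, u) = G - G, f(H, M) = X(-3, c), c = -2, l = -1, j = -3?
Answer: 0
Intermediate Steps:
X(o, y) = -5 (X(o, y) = -4 - 1 = -5)
f(H, M) = -5
R(G, u) = 0
W = 6 (W = 6 + 0 = 6)
z(Q, O) = 0 (z(Q, O) = 6*0 = 0)
(f(j, -5)*10)*z(5, 6) = -5*10*0 = -50*0 = 0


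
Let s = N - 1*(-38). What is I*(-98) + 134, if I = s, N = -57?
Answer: 1996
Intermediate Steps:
s = -19 (s = -57 - 1*(-38) = -57 + 38 = -19)
I = -19
I*(-98) + 134 = -19*(-98) + 134 = 1862 + 134 = 1996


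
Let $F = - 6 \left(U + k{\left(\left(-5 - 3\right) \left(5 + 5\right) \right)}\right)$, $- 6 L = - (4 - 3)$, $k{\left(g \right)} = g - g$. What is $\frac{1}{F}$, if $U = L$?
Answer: $-1$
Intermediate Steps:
$k{\left(g \right)} = 0$
$L = \frac{1}{6}$ ($L = - \frac{\left(-1\right) \left(4 - 3\right)}{6} = - \frac{\left(-1\right) 1}{6} = \left(- \frac{1}{6}\right) \left(-1\right) = \frac{1}{6} \approx 0.16667$)
$U = \frac{1}{6} \approx 0.16667$
$F = -1$ ($F = - 6 \left(\frac{1}{6} + 0\right) = \left(-6\right) \frac{1}{6} = -1$)
$\frac{1}{F} = \frac{1}{-1} = -1$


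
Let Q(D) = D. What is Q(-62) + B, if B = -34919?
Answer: -34981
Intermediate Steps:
Q(-62) + B = -62 - 34919 = -34981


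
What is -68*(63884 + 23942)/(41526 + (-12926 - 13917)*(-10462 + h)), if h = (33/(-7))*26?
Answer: -20902588/994571119 ≈ -0.021017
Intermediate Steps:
h = -858/7 (h = -⅐*33*26 = -33/7*26 = -858/7 ≈ -122.57)
-68*(63884 + 23942)/(41526 + (-12926 - 13917)*(-10462 + h)) = -68*(63884 + 23942)/(41526 + (-12926 - 13917)*(-10462 - 858/7)) = -5972168/(41526 - 26843*(-74092/7)) = -5972168/(41526 + 1988851556/7) = -5972168/1989142238/7 = -5972168*7/1989142238 = -68*307391/994571119 = -20902588/994571119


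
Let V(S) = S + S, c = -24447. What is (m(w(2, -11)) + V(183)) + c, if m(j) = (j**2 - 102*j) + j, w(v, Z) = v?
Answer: -24279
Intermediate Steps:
V(S) = 2*S
m(j) = j**2 - 101*j
(m(w(2, -11)) + V(183)) + c = (2*(-101 + 2) + 2*183) - 24447 = (2*(-99) + 366) - 24447 = (-198 + 366) - 24447 = 168 - 24447 = -24279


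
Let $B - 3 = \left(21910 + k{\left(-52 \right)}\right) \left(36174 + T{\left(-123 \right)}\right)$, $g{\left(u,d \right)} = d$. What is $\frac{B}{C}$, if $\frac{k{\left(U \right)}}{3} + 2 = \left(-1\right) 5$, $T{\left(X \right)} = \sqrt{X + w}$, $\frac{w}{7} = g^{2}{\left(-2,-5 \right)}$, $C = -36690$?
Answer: $- \frac{263937563}{12230} - \frac{21889 \sqrt{13}}{18345} \approx -21585.0$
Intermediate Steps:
$w = 175$ ($w = 7 \left(-5\right)^{2} = 7 \cdot 25 = 175$)
$T{\left(X \right)} = \sqrt{175 + X}$ ($T{\left(X \right)} = \sqrt{X + 175} = \sqrt{175 + X}$)
$k{\left(U \right)} = -21$ ($k{\left(U \right)} = -6 + 3 \left(\left(-1\right) 5\right) = -6 + 3 \left(-5\right) = -6 - 15 = -21$)
$B = 791812689 + 43778 \sqrt{13}$ ($B = 3 + \left(21910 - 21\right) \left(36174 + \sqrt{175 - 123}\right) = 3 + 21889 \left(36174 + \sqrt{52}\right) = 3 + 21889 \left(36174 + 2 \sqrt{13}\right) = 3 + \left(791812686 + 43778 \sqrt{13}\right) = 791812689 + 43778 \sqrt{13} \approx 7.9197 \cdot 10^{8}$)
$\frac{B}{C} = \frac{791812689 + 43778 \sqrt{13}}{-36690} = \left(791812689 + 43778 \sqrt{13}\right) \left(- \frac{1}{36690}\right) = - \frac{263937563}{12230} - \frac{21889 \sqrt{13}}{18345}$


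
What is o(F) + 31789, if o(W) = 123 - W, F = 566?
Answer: 31346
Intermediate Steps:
o(F) + 31789 = (123 - 1*566) + 31789 = (123 - 566) + 31789 = -443 + 31789 = 31346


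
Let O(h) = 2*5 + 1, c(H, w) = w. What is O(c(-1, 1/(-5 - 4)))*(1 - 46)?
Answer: -495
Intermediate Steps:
O(h) = 11 (O(h) = 10 + 1 = 11)
O(c(-1, 1/(-5 - 4)))*(1 - 46) = 11*(1 - 46) = 11*(-45) = -495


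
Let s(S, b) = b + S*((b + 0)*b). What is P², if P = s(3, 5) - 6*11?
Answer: 196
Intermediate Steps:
s(S, b) = b + S*b² (s(S, b) = b + S*(b*b) = b + S*b²)
P = 14 (P = 5*(1 + 3*5) - 6*11 = 5*(1 + 15) - 66 = 5*16 - 66 = 80 - 66 = 14)
P² = 14² = 196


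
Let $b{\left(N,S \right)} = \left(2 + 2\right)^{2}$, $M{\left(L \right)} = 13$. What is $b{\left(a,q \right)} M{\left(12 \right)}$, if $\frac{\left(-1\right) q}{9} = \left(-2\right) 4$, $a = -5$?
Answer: $208$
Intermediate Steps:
$q = 72$ ($q = - 9 \left(\left(-2\right) 4\right) = \left(-9\right) \left(-8\right) = 72$)
$b{\left(N,S \right)} = 16$ ($b{\left(N,S \right)} = 4^{2} = 16$)
$b{\left(a,q \right)} M{\left(12 \right)} = 16 \cdot 13 = 208$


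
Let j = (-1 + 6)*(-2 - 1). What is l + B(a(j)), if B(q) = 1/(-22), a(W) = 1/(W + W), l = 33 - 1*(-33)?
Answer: 1451/22 ≈ 65.955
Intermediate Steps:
l = 66 (l = 33 + 33 = 66)
j = -15 (j = 5*(-3) = -15)
a(W) = 1/(2*W)
B(q) = -1/22
l + B(a(j)) = 66 - 1/22 = 1451/22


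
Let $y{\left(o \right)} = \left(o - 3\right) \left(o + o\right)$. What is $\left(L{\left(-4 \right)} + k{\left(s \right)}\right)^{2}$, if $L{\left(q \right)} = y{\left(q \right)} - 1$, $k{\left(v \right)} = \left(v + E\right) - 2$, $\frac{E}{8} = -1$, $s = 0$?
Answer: $2025$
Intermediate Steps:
$E = -8$ ($E = 8 \left(-1\right) = -8$)
$k{\left(v \right)} = -10 + v$ ($k{\left(v \right)} = \left(v - 8\right) - 2 = \left(-8 + v\right) - 2 = -10 + v$)
$y{\left(o \right)} = 2 o \left(-3 + o\right)$ ($y{\left(o \right)} = \left(-3 + o\right) 2 o = 2 o \left(-3 + o\right)$)
$L{\left(q \right)} = -1 + 2 q \left(-3 + q\right)$ ($L{\left(q \right)} = 2 q \left(-3 + q\right) - 1 = -1 + 2 q \left(-3 + q\right)$)
$\left(L{\left(-4 \right)} + k{\left(s \right)}\right)^{2} = \left(\left(-1 + 2 \left(-4\right) \left(-3 - 4\right)\right) + \left(-10 + 0\right)\right)^{2} = \left(\left(-1 + 2 \left(-4\right) \left(-7\right)\right) - 10\right)^{2} = \left(\left(-1 + 56\right) - 10\right)^{2} = \left(55 - 10\right)^{2} = 45^{2} = 2025$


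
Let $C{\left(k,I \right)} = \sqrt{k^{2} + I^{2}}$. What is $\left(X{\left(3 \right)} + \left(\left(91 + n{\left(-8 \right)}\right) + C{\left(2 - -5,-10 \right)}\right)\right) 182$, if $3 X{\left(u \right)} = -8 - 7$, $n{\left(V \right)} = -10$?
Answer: $13832 + 182 \sqrt{149} \approx 16054.0$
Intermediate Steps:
$X{\left(u \right)} = -5$ ($X{\left(u \right)} = \frac{-8 - 7}{3} = \frac{1}{3} \left(-15\right) = -5$)
$C{\left(k,I \right)} = \sqrt{I^{2} + k^{2}}$
$\left(X{\left(3 \right)} + \left(\left(91 + n{\left(-8 \right)}\right) + C{\left(2 - -5,-10 \right)}\right)\right) 182 = \left(-5 + \left(\left(91 - 10\right) + \sqrt{\left(-10\right)^{2} + \left(2 - -5\right)^{2}}\right)\right) 182 = \left(-5 + \left(81 + \sqrt{100 + \left(2 + 5\right)^{2}}\right)\right) 182 = \left(-5 + \left(81 + \sqrt{100 + 7^{2}}\right)\right) 182 = \left(-5 + \left(81 + \sqrt{100 + 49}\right)\right) 182 = \left(-5 + \left(81 + \sqrt{149}\right)\right) 182 = \left(76 + \sqrt{149}\right) 182 = 13832 + 182 \sqrt{149}$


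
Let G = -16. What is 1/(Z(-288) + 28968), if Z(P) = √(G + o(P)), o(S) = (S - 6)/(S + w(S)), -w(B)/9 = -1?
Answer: 1347012/39020244311 - I*√129270/78040488622 ≈ 3.4521e-5 - 4.6071e-9*I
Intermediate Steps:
w(B) = 9 (w(B) = -9*(-1) = 9)
o(S) = (-6 + S)/(9 + S) (o(S) = (S - 6)/(S + 9) = (-6 + S)/(9 + S))
Z(P) = √(-16 + (-6 + P)/(9 + P))
1/(Z(-288) + 28968) = 1/(√15*√((-10 - 1*(-288))/(9 - 288)) + 28968) = 1/(√15*√((-10 + 288)/(-279)) + 28968) = 1/(√15*√(-1/279*278) + 28968) = 1/(√15*√(-278/279) + 28968) = 1/(√15*(I*√8618/93) + 28968) = 1/(I*√129270/93 + 28968) = 1/(28968 + I*√129270/93)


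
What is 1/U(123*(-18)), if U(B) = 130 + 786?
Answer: 1/916 ≈ 0.0010917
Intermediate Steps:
U(B) = 916
1/U(123*(-18)) = 1/916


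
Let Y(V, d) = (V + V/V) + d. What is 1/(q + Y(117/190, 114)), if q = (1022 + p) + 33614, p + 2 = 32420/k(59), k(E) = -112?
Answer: 2660/91664003 ≈ 2.9019e-5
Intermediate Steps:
p = -8161/28 (p = -2 + 32420/(-112) = -2 + 32420*(-1/112) = -2 - 8105/28 = -8161/28 ≈ -291.46)
q = 961647/28 (q = (1022 - 8161/28) + 33614 = 20455/28 + 33614 = 961647/28 ≈ 34345.)
Y(V, d) = 1 + V + d (Y(V, d) = (V + 1) + d = (1 + V) + d = 1 + V + d)
1/(q + Y(117/190, 114)) = 1/(961647/28 + (1 + 117/190 + 114)) = 1/(961647/28 + 21967/190) = 1/(91664003/2660) = 2660/91664003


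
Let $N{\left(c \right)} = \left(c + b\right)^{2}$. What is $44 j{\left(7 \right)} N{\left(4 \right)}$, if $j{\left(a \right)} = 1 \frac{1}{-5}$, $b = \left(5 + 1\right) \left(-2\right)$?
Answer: $- \frac{2816}{5} \approx -563.2$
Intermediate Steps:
$b = -12$ ($b = 6 \left(-2\right) = -12$)
$N{\left(c \right)} = \left(-12 + c\right)^{2}$ ($N{\left(c \right)} = \left(c - 12\right)^{2} = \left(-12 + c\right)^{2}$)
$j{\left(a \right)} = - \frac{1}{5}$ ($j{\left(a \right)} = 1 \left(- \frac{1}{5}\right) = - \frac{1}{5}$)
$44 j{\left(7 \right)} N{\left(4 \right)} = 44 \left(- \frac{1}{5}\right) \left(-12 + 4\right)^{2} = - \frac{44 \left(-8\right)^{2}}{5} = \left(- \frac{44}{5}\right) 64 = - \frac{2816}{5}$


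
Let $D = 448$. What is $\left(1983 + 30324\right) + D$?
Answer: $32755$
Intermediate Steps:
$\left(1983 + 30324\right) + D = \left(1983 + 30324\right) + 448 = 32307 + 448 = 32755$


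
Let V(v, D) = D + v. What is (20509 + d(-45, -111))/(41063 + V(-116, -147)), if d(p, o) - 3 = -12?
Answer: 205/408 ≈ 0.50245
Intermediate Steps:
d(p, o) = -9 (d(p, o) = 3 - 12 = -9)
(20509 + d(-45, -111))/(41063 + V(-116, -147)) = (20509 - 9)/(41063 + (-147 - 116)) = 20500/(41063 - 263) = 20500/40800 = 20500*(1/40800) = 205/408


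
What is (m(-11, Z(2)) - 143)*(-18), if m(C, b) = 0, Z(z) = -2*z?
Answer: 2574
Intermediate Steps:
(m(-11, Z(2)) - 143)*(-18) = (0 - 143)*(-18) = -143*(-18) = 2574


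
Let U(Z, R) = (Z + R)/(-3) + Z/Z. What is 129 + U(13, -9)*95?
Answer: 292/3 ≈ 97.333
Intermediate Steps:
U(Z, R) = 1 - R/3 - Z/3 (U(Z, R) = (R + Z)*(-⅓) + 1 = (-R/3 - Z/3) + 1 = 1 - R/3 - Z/3)
129 + U(13, -9)*95 = 129 + (1 - ⅓*(-9) - ⅓*13)*95 = 129 + (1 + 3 - 13/3)*95 = 129 - ⅓*95 = 129 - 95/3 = 292/3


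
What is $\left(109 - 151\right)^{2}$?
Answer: $1764$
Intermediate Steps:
$\left(109 - 151\right)^{2} = \left(-42\right)^{2} = 1764$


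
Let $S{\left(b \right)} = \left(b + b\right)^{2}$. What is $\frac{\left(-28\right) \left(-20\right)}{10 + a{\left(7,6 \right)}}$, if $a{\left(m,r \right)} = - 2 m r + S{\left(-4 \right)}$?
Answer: $-56$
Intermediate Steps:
$S{\left(b \right)} = 4 b^{2}$ ($S{\left(b \right)} = \left(2 b\right)^{2} = 4 b^{2}$)
$a{\left(m,r \right)} = 64 - 2 m r$ ($a{\left(m,r \right)} = - 2 m r + 4 \left(-4\right)^{2} = - 2 m r + 4 \cdot 16 = - 2 m r + 64 = 64 - 2 m r$)
$\frac{\left(-28\right) \left(-20\right)}{10 + a{\left(7,6 \right)}} = \frac{\left(-28\right) \left(-20\right)}{10 + \left(64 - 14 \cdot 6\right)} = \frac{560}{10 + \left(64 - 84\right)} = \frac{560}{10 - 20} = \frac{560}{-10} = 560 \left(- \frac{1}{10}\right) = -56$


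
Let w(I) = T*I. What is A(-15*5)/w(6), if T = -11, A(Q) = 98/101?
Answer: -49/3333 ≈ -0.014701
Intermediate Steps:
A(Q) = 98/101 (A(Q) = 98*(1/101) = 98/101)
w(I) = -11*I
A(-15*5)/w(6) = 98/(101*((-11*6))) = (98/101)/(-66) = (98/101)*(-1/66) = -49/3333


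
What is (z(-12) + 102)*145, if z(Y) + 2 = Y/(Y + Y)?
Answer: 29145/2 ≈ 14573.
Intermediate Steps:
z(Y) = -3/2 (z(Y) = -2 + Y/(Y + Y) = -2 + Y/((2*Y)) = -2 + Y*(1/(2*Y)) = -2 + ½ = -3/2)
(z(-12) + 102)*145 = (-3/2 + 102)*145 = (201/2)*145 = 29145/2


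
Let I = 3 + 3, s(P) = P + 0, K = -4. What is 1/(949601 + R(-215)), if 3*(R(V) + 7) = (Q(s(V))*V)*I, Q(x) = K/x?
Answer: 1/949586 ≈ 1.0531e-6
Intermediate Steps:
s(P) = P
I = 6
Q(x) = -4/x
R(V) = -15 (R(V) = -7 + (((-4/V)*V)*6)/3 = -7 + (-4*6)/3 = -7 + (⅓)*(-24) = -7 - 8 = -15)
1/(949601 + R(-215)) = 1/(949601 - 15) = 1/949586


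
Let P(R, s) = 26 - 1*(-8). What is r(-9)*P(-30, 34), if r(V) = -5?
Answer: -170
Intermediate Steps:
P(R, s) = 34 (P(R, s) = 26 + 8 = 34)
r(-9)*P(-30, 34) = -5*34 = -170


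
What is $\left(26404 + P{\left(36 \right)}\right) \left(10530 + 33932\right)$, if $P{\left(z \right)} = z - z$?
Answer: $1173974648$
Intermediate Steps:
$P{\left(z \right)} = 0$
$\left(26404 + P{\left(36 \right)}\right) \left(10530 + 33932\right) = \left(26404 + 0\right) \left(10530 + 33932\right) = 26404 \cdot 44462 = 1173974648$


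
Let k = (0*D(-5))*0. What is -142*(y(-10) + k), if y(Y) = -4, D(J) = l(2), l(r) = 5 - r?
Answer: 568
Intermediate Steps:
D(J) = 3 (D(J) = 5 - 1*2 = 5 - 2 = 3)
k = 0 (k = (0*3)*0 = 0*0 = 0)
-142*(y(-10) + k) = -142*(-4 + 0) = -142*(-4) = 568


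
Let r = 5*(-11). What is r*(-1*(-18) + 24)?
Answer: -2310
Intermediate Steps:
r = -55
r*(-1*(-18) + 24) = -55*(-1*(-18) + 24) = -55*(18 + 24) = -55*42 = -2310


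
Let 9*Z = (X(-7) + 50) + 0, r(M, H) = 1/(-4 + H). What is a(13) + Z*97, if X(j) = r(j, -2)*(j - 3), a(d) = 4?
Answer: 15143/27 ≈ 560.85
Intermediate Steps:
X(j) = ½ - j/6 (X(j) = (j - 3)/(-4 - 2) = (-3 + j)/(-6) = -(-3 + j)/6 = ½ - j/6)
Z = 155/27 (Z = (((½ - ⅙*(-7)) + 50) + 0)/9 = (((½ + 7/6) + 50) + 0)/9 = ((5/3 + 50) + 0)/9 = (155/3 + 0)/9 = (⅑)*(155/3) = 155/27 ≈ 5.7407)
a(13) + Z*97 = 4 + (155/27)*97 = 4 + 15035/27 = 15143/27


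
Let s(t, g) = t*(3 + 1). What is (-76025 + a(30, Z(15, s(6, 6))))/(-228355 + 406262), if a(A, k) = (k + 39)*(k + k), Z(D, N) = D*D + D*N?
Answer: 654055/177907 ≈ 3.6764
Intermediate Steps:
s(t, g) = 4*t (s(t, g) = t*4 = 4*t)
Z(D, N) = D² + D*N
a(A, k) = 2*k*(39 + k) (a(A, k) = (39 + k)*(2*k) = 2*k*(39 + k))
(-76025 + a(30, Z(15, s(6, 6))))/(-228355 + 406262) = (-76025 + 2*(15*(15 + 4*6))*(39 + 15*(15 + 4*6)))/(-228355 + 406262) = (-76025 + 2*(15*(15 + 24))*(39 + 15*(15 + 24)))/177907 = (-76025 + 2*(15*39)*(39 + 15*39))*(1/177907) = (-76025 + 2*585*(39 + 585))*(1/177907) = (-76025 + 2*585*624)*(1/177907) = (-76025 + 730080)*(1/177907) = 654055*(1/177907) = 654055/177907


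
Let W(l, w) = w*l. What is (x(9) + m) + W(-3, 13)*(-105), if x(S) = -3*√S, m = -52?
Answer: 4034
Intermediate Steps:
W(l, w) = l*w
(x(9) + m) + W(-3, 13)*(-105) = (-3*√9 - 52) - 3*13*(-105) = (-3*3 - 52) - 39*(-105) = (-9 - 52) + 4095 = -61 + 4095 = 4034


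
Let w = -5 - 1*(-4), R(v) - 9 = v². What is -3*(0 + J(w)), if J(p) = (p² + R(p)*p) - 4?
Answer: 39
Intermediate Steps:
R(v) = 9 + v²
w = -1 (w = -5 + 4 = -1)
J(p) = -4 + p² + p*(9 + p²) (J(p) = (p² + (9 + p²)*p) - 4 = (p² + p*(9 + p²)) - 4 = -4 + p² + p*(9 + p²))
-3*(0 + J(w)) = -3*(0 + (-4 + (-1)² - (9 + (-1)²))) = -3*(0 + (-4 + 1 - (9 + 1))) = -3*(0 + (-4 + 1 - 1*10)) = -3*(0 + (-4 + 1 - 10)) = -3*(0 - 13) = -3*(-13) = 39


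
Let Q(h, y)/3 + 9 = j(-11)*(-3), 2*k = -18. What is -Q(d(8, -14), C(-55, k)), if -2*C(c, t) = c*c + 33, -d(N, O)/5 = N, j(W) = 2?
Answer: 45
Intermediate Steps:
k = -9 (k = (½)*(-18) = -9)
d(N, O) = -5*N
C(c, t) = -33/2 - c²/2 (C(c, t) = -(c*c + 33)/2 = -(c² + 33)/2 = -(33 + c²)/2 = -33/2 - c²/2)
Q(h, y) = -45 (Q(h, y) = -27 + 3*(2*(-3)) = -27 + 3*(-6) = -27 - 18 = -45)
-Q(d(8, -14), C(-55, k)) = -1*(-45) = 45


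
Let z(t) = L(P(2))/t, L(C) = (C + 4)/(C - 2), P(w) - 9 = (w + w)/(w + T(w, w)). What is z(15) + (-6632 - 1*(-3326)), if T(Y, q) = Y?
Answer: -198353/60 ≈ -3305.9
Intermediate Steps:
P(w) = 10 (P(w) = 9 + (w + w)/(w + w) = 9 + (2*w)/((2*w)) = 9 + (2*w)*(1/(2*w)) = 9 + 1 = 10)
L(C) = (4 + C)/(-2 + C)
z(t) = 7/(4*t) (z(t) = ((4 + 10)/(-2 + 10))/t = (14/8)/t = ((1/8)*14)/t = 7/(4*t))
z(15) + (-6632 - 1*(-3326)) = (7/4)/15 + (-6632 - 1*(-3326)) = (7/4)*(1/15) + (-6632 + 3326) = 7/60 - 3306 = -198353/60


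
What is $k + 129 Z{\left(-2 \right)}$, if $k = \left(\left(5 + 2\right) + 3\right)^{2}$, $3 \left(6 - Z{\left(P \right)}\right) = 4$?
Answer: $702$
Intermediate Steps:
$Z{\left(P \right)} = \frac{14}{3}$ ($Z{\left(P \right)} = 6 - \frac{4}{3} = \frac{14}{3}$)
$k = 100$ ($k = \left(7 + 3\right)^{2} = 10^{2} = 100$)
$k + 129 Z{\left(-2 \right)} = 100 + 129 \cdot \frac{14}{3} = 100 + 602 = 702$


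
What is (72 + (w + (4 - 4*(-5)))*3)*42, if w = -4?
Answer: 5544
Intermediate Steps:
(72 + (w + (4 - 4*(-5)))*3)*42 = (72 + (-4 + (4 - 4*(-5)))*3)*42 = (72 + (-4 + (4 + 20))*3)*42 = (72 + (-4 + 24)*3)*42 = (72 + 20*3)*42 = (72 + 60)*42 = 132*42 = 5544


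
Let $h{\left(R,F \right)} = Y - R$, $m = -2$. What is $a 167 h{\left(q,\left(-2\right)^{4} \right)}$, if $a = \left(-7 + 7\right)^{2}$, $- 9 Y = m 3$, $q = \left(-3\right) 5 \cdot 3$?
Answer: $0$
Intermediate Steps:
$q = -45$ ($q = \left(-15\right) 3 = -45$)
$Y = \frac{2}{3}$ ($Y = - \frac{\left(-2\right) 3}{9} = \left(- \frac{1}{9}\right) \left(-6\right) = \frac{2}{3} \approx 0.66667$)
$a = 0$ ($a = 0^{2} = 0$)
$h{\left(R,F \right)} = \frac{2}{3} - R$
$a 167 h{\left(q,\left(-2\right)^{4} \right)} = 0 \cdot 167 \left(\frac{2}{3} - -45\right) = 0 \left(\frac{2}{3} + 45\right) = 0 \cdot \frac{137}{3} = 0$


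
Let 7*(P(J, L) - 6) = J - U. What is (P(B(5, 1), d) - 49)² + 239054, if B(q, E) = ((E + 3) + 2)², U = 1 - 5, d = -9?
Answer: 11781767/49 ≈ 2.4044e+5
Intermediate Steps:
U = -4
B(q, E) = (5 + E)² (B(q, E) = ((3 + E) + 2)² = (5 + E)²)
P(J, L) = 46/7 + J/7 (P(J, L) = 6 + (J - 1*(-4))/7 = 6 + (J + 4)/7 = 6 + (4 + J)/7 = 6 + (4/7 + J/7) = 46/7 + J/7)
(P(B(5, 1), d) - 49)² + 239054 = ((46/7 + (5 + 1)²/7) - 49)² + 239054 = ((46/7 + (⅐)*6²) - 49)² + 239054 = ((46/7 + (⅐)*36) - 49)² + 239054 = ((46/7 + 36/7) - 49)² + 239054 = (82/7 - 49)² + 239054 = (-261/7)² + 239054 = 68121/49 + 239054 = 11781767/49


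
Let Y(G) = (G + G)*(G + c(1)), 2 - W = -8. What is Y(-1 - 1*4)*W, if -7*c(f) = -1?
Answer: 3400/7 ≈ 485.71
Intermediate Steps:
W = 10 (W = 2 - 1*(-8) = 2 + 8 = 10)
c(f) = 1/7 (c(f) = -1/7*(-1) = 1/7)
Y(G) = 2*G*(1/7 + G) (Y(G) = (G + G)*(G + 1/7) = (2*G)*(1/7 + G) = 2*G*(1/7 + G))
Y(-1 - 1*4)*W = (2*(-1 - 1*4)*(1 + 7*(-1 - 1*4))/7)*10 = (2*(-1 - 4)*(1 + 7*(-1 - 4))/7)*10 = ((2/7)*(-5)*(1 + 7*(-5)))*10 = ((2/7)*(-5)*(1 - 35))*10 = ((2/7)*(-5)*(-34))*10 = (340/7)*10 = 3400/7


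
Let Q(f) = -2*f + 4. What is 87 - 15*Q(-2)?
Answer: -33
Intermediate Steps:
Q(f) = 4 - 2*f
87 - 15*Q(-2) = 87 - 15*(4 - 2*(-2)) = 87 - 15*(4 + 4) = 87 - 15*8 = 87 - 1*120 = 87 - 120 = -33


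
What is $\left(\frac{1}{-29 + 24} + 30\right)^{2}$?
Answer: $\frac{22201}{25} \approx 888.04$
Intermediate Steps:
$\left(\frac{1}{-29 + 24} + 30\right)^{2} = \left(\frac{1}{-5} + 30\right)^{2} = \left(- \frac{1}{5} + 30\right)^{2} = \left(\frac{149}{5}\right)^{2} = \frac{22201}{25}$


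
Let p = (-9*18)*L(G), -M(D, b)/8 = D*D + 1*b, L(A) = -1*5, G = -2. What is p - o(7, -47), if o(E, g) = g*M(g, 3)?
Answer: -830902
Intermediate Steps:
L(A) = -5
M(D, b) = -8*b - 8*D² (M(D, b) = -8*(D*D + 1*b) = -8*(D² + b) = -8*(b + D²) = -8*b - 8*D²)
o(E, g) = g*(-24 - 8*g²) (o(E, g) = g*(-8*3 - 8*g²) = g*(-24 - 8*g²))
p = 810 (p = -9*18*(-5) = -162*(-5) = 810)
p - o(7, -47) = 810 - (-8)*(-47)*(3 + (-47)²) = 810 - (-8)*(-47)*(3 + 2209) = 810 - (-8)*(-47)*2212 = 810 - 1*831712 = 810 - 831712 = -830902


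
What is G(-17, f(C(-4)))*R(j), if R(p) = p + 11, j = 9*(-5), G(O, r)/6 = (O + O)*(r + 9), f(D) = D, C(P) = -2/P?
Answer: 65892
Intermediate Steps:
G(O, r) = 12*O*(9 + r) (G(O, r) = 6*((O + O)*(r + 9)) = 6*((2*O)*(9 + r)) = 6*(2*O*(9 + r)) = 12*O*(9 + r))
j = -45
R(p) = 11 + p
G(-17, f(C(-4)))*R(j) = (12*(-17)*(9 - 2/(-4)))*(11 - 45) = (12*(-17)*(9 - 2*(-1/4)))*(-34) = (12*(-17)*(9 + 1/2))*(-34) = (12*(-17)*(19/2))*(-34) = -1938*(-34) = 65892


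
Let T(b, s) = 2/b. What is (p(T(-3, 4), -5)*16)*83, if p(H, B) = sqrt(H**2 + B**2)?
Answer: 1328*sqrt(229)/3 ≈ 6698.8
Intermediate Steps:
p(H, B) = sqrt(B**2 + H**2)
(p(T(-3, 4), -5)*16)*83 = (sqrt((-5)**2 + (2/(-3))**2)*16)*83 = (sqrt(25 + (2*(-1/3))**2)*16)*83 = (sqrt(25 + (-2/3)**2)*16)*83 = (sqrt(25 + 4/9)*16)*83 = (sqrt(229/9)*16)*83 = ((sqrt(229)/3)*16)*83 = (16*sqrt(229)/3)*83 = 1328*sqrt(229)/3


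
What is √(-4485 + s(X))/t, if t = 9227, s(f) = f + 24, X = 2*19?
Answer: I*√4423/9227 ≈ 0.0072077*I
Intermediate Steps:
X = 38
s(f) = 24 + f
√(-4485 + s(X))/t = √(-4485 + (24 + 38))/9227 = √(-4485 + 62)*(1/9227) = √(-4423)*(1/9227) = (I*√4423)*(1/9227) = I*√4423/9227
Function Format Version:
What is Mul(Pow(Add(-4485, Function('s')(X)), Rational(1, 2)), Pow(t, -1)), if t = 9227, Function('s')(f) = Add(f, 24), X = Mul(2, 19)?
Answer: Mul(Rational(1, 9227), I, Pow(4423, Rational(1, 2))) ≈ Mul(0.0072077, I)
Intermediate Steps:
X = 38
Function('s')(f) = Add(24, f)
Mul(Pow(Add(-4485, Function('s')(X)), Rational(1, 2)), Pow(t, -1)) = Mul(Pow(Add(-4485, Add(24, 38)), Rational(1, 2)), Pow(9227, -1)) = Mul(Pow(Add(-4485, 62), Rational(1, 2)), Rational(1, 9227)) = Mul(Pow(-4423, Rational(1, 2)), Rational(1, 9227)) = Mul(Mul(I, Pow(4423, Rational(1, 2))), Rational(1, 9227)) = Mul(Rational(1, 9227), I, Pow(4423, Rational(1, 2)))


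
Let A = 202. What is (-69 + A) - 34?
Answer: 99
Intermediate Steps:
(-69 + A) - 34 = (-69 + 202) - 34 = 133 - 34 = 99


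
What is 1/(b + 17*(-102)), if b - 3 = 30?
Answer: -1/1701 ≈ -0.00058789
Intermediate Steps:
b = 33 (b = 3 + 30 = 33)
1/(b + 17*(-102)) = 1/(33 + 17*(-102)) = 1/(33 - 1734) = 1/(-1701) = -1/1701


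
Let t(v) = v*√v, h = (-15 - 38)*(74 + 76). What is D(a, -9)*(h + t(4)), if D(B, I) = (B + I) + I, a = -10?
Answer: 222376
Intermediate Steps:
h = -7950 (h = -53*150 = -7950)
t(v) = v^(3/2)
D(B, I) = B + 2*I
D(a, -9)*(h + t(4)) = (-10 + 2*(-9))*(-7950 + 4^(3/2)) = (-10 - 18)*(-7950 + 8) = -28*(-7942) = 222376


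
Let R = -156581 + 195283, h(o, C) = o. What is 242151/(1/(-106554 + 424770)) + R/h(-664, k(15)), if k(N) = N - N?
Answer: 25582699089161/332 ≈ 7.7056e+10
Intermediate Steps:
k(N) = 0
R = 38702
242151/(1/(-106554 + 424770)) + R/h(-664, k(15)) = 242151/(1/(-106554 + 424770)) + 38702/(-664) = 242151/(1/318216) + 38702*(-1/664) = 242151/(1/318216) - 19351/332 = 242151*318216 - 19351/332 = 77056322616 - 19351/332 = 25582699089161/332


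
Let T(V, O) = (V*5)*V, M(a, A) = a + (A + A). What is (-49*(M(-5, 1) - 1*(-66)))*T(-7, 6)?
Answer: -756315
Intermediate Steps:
M(a, A) = a + 2*A
T(V, O) = 5*V**2 (T(V, O) = (5*V)*V = 5*V**2)
(-49*(M(-5, 1) - 1*(-66)))*T(-7, 6) = (-49*((-5 + 2*1) - 1*(-66)))*(5*(-7)**2) = (-49*((-5 + 2) + 66))*(5*49) = -49*(-3 + 66)*245 = -49*63*245 = -3087*245 = -756315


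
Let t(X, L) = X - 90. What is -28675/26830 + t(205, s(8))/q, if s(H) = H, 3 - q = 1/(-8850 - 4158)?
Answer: 1560659669/41881630 ≈ 37.264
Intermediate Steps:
q = 39025/13008 (q = 3 - 1/(-8850 - 4158) = 3 - 1/(-13008) = 3 - 1*(-1/13008) = 3 + 1/13008 = 39025/13008 ≈ 3.0001)
t(X, L) = -90 + X
-28675/26830 + t(205, s(8))/q = -28675/26830 + (-90 + 205)/(39025/13008) = -28675*1/26830 + 115*(13008/39025) = -5735/5366 + 299184/7805 = 1560659669/41881630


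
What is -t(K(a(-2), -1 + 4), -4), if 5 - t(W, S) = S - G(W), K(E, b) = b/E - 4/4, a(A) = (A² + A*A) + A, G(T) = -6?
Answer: -3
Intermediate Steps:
a(A) = A + 2*A² (a(A) = (A² + A²) + A = 2*A² + A = A + 2*A²)
K(E, b) = -1 + b/E (K(E, b) = b/E - 4*¼ = b/E - 1 = -1 + b/E)
t(W, S) = -1 - S (t(W, S) = 5 - (S - 1*(-6)) = 5 - (S + 6) = 5 - (6 + S) = 5 + (-6 - S) = -1 - S)
-t(K(a(-2), -1 + 4), -4) = -(-1 - 1*(-4)) = -(-1 + 4) = -1*3 = -3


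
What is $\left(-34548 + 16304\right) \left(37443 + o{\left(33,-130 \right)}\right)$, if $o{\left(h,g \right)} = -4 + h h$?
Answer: $-702904832$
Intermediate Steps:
$o{\left(h,g \right)} = -4 + h^{2}$
$\left(-34548 + 16304\right) \left(37443 + o{\left(33,-130 \right)}\right) = \left(-34548 + 16304\right) \left(37443 - \left(4 - 33^{2}\right)\right) = - 18244 \left(37443 + \left(-4 + 1089\right)\right) = - 18244 \left(37443 + 1085\right) = \left(-18244\right) 38528 = -702904832$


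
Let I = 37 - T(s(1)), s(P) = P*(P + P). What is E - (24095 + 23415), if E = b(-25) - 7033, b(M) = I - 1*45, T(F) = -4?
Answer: -54547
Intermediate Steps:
s(P) = 2*P**2 (s(P) = P*(2*P) = 2*P**2)
I = 41 (I = 37 - 1*(-4) = 37 + 4 = 41)
b(M) = -4 (b(M) = 41 - 1*45 = 41 - 45 = -4)
E = -7037 (E = -4 - 7033 = -7037)
E - (24095 + 23415) = -7037 - (24095 + 23415) = -7037 - 1*47510 = -7037 - 47510 = -54547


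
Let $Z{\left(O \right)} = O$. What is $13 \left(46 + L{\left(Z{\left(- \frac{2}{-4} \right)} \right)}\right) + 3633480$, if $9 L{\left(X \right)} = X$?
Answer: $\frac{65413417}{18} \approx 3.6341 \cdot 10^{6}$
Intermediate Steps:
$L{\left(X \right)} = \frac{X}{9}$
$13 \left(46 + L{\left(Z{\left(- \frac{2}{-4} \right)} \right)}\right) + 3633480 = 13 \left(46 + \frac{\left(-2\right) \frac{1}{-4}}{9}\right) + 3633480 = 13 \left(46 + \frac{\left(-2\right) \left(- \frac{1}{4}\right)}{9}\right) + 3633480 = 13 \left(46 + \frac{1}{9} \cdot \frac{1}{2}\right) + 3633480 = 13 \left(46 + \frac{1}{18}\right) + 3633480 = 13 \cdot \frac{829}{18} + 3633480 = \frac{10777}{18} + 3633480 = \frac{65413417}{18}$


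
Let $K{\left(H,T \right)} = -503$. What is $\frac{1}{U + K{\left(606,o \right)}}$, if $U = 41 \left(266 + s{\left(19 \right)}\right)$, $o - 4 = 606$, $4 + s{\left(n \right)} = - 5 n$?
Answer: $\frac{1}{6344} \approx 0.00015763$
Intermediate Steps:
$s{\left(n \right)} = -4 - 5 n$
$o = 610$ ($o = 4 + 606 = 610$)
$U = 6847$ ($U = 41 \left(266 - 99\right) = 41 \cdot 167 = 6847$)
$\frac{1}{U + K{\left(606,o \right)}} = \frac{1}{6847 - 503} = \frac{1}{6344}$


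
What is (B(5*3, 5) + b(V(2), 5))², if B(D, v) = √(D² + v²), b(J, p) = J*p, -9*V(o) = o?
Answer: 20350/81 - 100*√10/9 ≈ 216.10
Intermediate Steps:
V(o) = -o/9
(B(5*3, 5) + b(V(2), 5))² = (√((5*3)² + 5²) - ⅑*2*5)² = (√(15² + 25) - 2/9*5)² = (√(225 + 25) - 10/9)² = (√250 - 10/9)² = (5*√10 - 10/9)² = (-10/9 + 5*√10)²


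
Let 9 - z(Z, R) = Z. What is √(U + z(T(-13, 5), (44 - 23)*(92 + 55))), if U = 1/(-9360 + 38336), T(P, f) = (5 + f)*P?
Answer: √7294101315/7244 ≈ 11.790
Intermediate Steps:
T(P, f) = P*(5 + f)
z(Z, R) = 9 - Z
U = 1/28976 ≈ 3.4511e-5
√(U + z(T(-13, 5), (44 - 23)*(92 + 55))) = √(1/28976 + (9 - (-13)*(5 + 5))) = √(1/28976 + (9 - (-13)*10)) = √(1/28976 + (9 - 1*(-130))) = √(1/28976 + (9 + 130)) = √(1/28976 + 139) = √(4027665/28976) = √7294101315/7244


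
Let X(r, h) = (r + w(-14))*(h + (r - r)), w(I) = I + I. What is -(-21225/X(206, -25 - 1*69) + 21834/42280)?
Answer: -39459984/22107155 ≈ -1.7849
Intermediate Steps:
w(I) = 2*I
X(r, h) = h*(-28 + r) (X(r, h) = (r + 2*(-14))*(h + (r - r)) = (r - 28)*(h + 0) = (-28 + r)*h = h*(-28 + r))
-(-21225/X(206, -25 - 1*69) + 21834/42280) = -(-21225*1/((-28 + 206)*(-25 - 1*69)) + 21834/42280) = -(-21225*1/(178*(-25 - 69)) + 21834*(1/42280)) = -(-21225/((-94*178)) + 10917/21140) = -(-21225/(-16732) + 10917/21140) = -(-21225*(-1/16732) + 10917/21140) = -(21225/16732 + 10917/21140) = -1*39459984/22107155 = -39459984/22107155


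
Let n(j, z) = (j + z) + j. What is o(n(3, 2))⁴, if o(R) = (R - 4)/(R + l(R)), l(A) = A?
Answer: 1/256 ≈ 0.0039063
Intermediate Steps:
n(j, z) = z + 2*j
o(R) = (-4 + R)/(2*R) (o(R) = (R - 4)/(R + R) = (-4 + R)/((2*R)) = (-4 + R)*(1/(2*R)) = (-4 + R)/(2*R))
o(n(3, 2))⁴ = ((-4 + (2 + 2*3))/(2*(2 + 2*3)))⁴ = ((-4 + (2 + 6))/(2*(2 + 6)))⁴ = ((½)*(-4 + 8)/8)⁴ = ((½)*(⅛)*4)⁴ = (¼)⁴ = 1/256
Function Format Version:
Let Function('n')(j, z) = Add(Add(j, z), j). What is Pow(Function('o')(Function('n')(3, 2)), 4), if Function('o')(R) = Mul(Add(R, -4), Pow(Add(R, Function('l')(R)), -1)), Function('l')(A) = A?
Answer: Rational(1, 256) ≈ 0.0039063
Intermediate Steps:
Function('n')(j, z) = Add(z, Mul(2, j))
Function('o')(R) = Mul(Rational(1, 2), Pow(R, -1), Add(-4, R)) (Function('o')(R) = Mul(Add(R, -4), Pow(Add(R, R), -1)) = Mul(Add(-4, R), Pow(Mul(2, R), -1)) = Mul(Add(-4, R), Mul(Rational(1, 2), Pow(R, -1))) = Mul(Rational(1, 2), Pow(R, -1), Add(-4, R)))
Pow(Function('o')(Function('n')(3, 2)), 4) = Pow(Mul(Rational(1, 2), Pow(Add(2, Mul(2, 3)), -1), Add(-4, Add(2, Mul(2, 3)))), 4) = Pow(Mul(Rational(1, 2), Pow(Add(2, 6), -1), Add(-4, Add(2, 6))), 4) = Pow(Mul(Rational(1, 2), Pow(8, -1), Add(-4, 8)), 4) = Pow(Mul(Rational(1, 2), Rational(1, 8), 4), 4) = Pow(Rational(1, 4), 4) = Rational(1, 256)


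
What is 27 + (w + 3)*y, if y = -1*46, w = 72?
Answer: -3423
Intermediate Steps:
y = -46
27 + (w + 3)*y = 27 + (72 + 3)*(-46) = 27 + 75*(-46) = 27 - 3450 = -3423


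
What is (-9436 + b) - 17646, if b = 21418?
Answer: -5664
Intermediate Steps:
(-9436 + b) - 17646 = (-9436 + 21418) - 17646 = 11982 - 17646 = -5664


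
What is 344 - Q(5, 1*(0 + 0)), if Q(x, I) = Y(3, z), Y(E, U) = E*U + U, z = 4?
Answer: 328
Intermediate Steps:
Y(E, U) = U + E*U
Q(x, I) = 16 (Q(x, I) = 4*(1 + 3) = 4*4 = 16)
344 - Q(5, 1*(0 + 0)) = 344 - 1*16 = 344 - 16 = 328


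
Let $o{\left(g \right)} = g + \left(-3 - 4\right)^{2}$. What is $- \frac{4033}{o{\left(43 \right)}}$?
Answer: $- \frac{4033}{92} \approx -43.837$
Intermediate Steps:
$o{\left(g \right)} = 49 + g$ ($o{\left(g \right)} = g + \left(-7\right)^{2} = g + 49 = 49 + g$)
$- \frac{4033}{o{\left(43 \right)}} = - \frac{4033}{49 + 43} = - \frac{4033}{92}$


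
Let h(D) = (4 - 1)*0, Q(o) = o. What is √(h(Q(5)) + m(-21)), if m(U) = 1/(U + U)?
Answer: I*√42/42 ≈ 0.1543*I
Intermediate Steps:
h(D) = 0 (h(D) = 3*0 = 0)
m(U) = 1/(2*U)
√(h(Q(5)) + m(-21)) = √(0 + (½)/(-21)) = √(0 + (½)*(-1/21)) = √(0 - 1/42) = √(-1/42) = I*√42/42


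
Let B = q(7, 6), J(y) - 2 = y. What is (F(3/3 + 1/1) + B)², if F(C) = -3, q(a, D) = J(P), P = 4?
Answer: 9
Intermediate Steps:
J(y) = 2 + y
q(a, D) = 6 (q(a, D) = 2 + 4 = 6)
B = 6
(F(3/3 + 1/1) + B)² = (-3 + 6)² = 3² = 9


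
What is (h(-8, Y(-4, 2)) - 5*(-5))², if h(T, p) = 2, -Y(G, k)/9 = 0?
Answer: 729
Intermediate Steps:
Y(G, k) = 0 (Y(G, k) = -9*0 = 0)
(h(-8, Y(-4, 2)) - 5*(-5))² = (2 - 5*(-5))² = (2 + 25)² = 27² = 729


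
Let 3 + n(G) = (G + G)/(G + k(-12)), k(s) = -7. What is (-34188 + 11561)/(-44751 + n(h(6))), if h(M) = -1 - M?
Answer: 22627/44753 ≈ 0.50560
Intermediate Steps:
n(G) = -3 + 2*G/(-7 + G) (n(G) = -3 + (G + G)/(G - 7) = -3 + (2*G)/(-7 + G) = -3 + 2*G/(-7 + G))
(-34188 + 11561)/(-44751 + n(h(6))) = (-34188 + 11561)/(-44751 + (21 - (-1 - 1*6))/(-7 + (-1 - 1*6))) = -22627/(-44751 + (21 - (-1 - 6))/(-7 + (-1 - 6))) = -22627/(-44751 + (21 - 1*(-7))/(-7 - 7)) = -22627/(-44751 + (21 + 7)/(-14)) = -22627/(-44751 - 1/14*28) = -22627/(-44751 - 2) = -22627/(-44753) = -22627*(-1/44753) = 22627/44753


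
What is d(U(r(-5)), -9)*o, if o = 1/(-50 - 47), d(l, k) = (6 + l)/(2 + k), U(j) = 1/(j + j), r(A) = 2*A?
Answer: 17/1940 ≈ 0.0087629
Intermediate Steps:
U(j) = 1/(2*j)
d(l, k) = (6 + l)/(2 + k)
o = -1/97 (o = 1/(-97) = -1/97 ≈ -0.010309)
d(U(r(-5)), -9)*o = ((6 + 1/(2*((2*(-5)))))/(2 - 9))*(-1/97) = ((6 + (½)/(-10))/(-7))*(-1/97) = -(6 + (½)*(-⅒))/7*(-1/97) = -(6 - 1/20)/7*(-1/97) = -⅐*119/20*(-1/97) = -17/20*(-1/97) = 17/1940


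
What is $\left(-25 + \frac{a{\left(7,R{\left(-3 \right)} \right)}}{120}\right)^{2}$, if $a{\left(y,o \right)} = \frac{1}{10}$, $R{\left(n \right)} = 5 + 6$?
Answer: $\frac{899940001}{1440000} \approx 624.96$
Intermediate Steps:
$R{\left(n \right)} = 11$
$a{\left(y,o \right)} = \frac{1}{10}$
$\left(-25 + \frac{a{\left(7,R{\left(-3 \right)} \right)}}{120}\right)^{2} = \left(-25 + \frac{1}{10 \cdot 120}\right)^{2} = \left(-25 + \frac{1}{10} \cdot \frac{1}{120}\right)^{2} = \left(-25 + \frac{1}{1200}\right)^{2} = \left(- \frac{29999}{1200}\right)^{2} = \frac{899940001}{1440000}$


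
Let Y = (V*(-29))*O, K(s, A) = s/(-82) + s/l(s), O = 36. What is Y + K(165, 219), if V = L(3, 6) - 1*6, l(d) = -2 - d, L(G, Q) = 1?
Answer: 71441595/13694 ≈ 5217.0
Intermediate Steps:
V = -5 (V = 1 - 1*6 = 1 - 6 = -5)
K(s, A) = -s/82 + s/(-2 - s) (K(s, A) = s/(-82) + s/(-2 - s) = s*(-1/82) + s/(-2 - s) = -s/82 + s/(-2 - s))
Y = 5220 (Y = -5*(-29)*36 = 145*36 = 5220)
Y + K(165, 219) = 5220 + (1/82)*165*(-84 - 1*165)/(2 + 165) = 5220 + (1/82)*165*(-84 - 165)/167 = 5220 + (1/82)*165*(1/167)*(-249) = 5220 - 41085/13694 = 71441595/13694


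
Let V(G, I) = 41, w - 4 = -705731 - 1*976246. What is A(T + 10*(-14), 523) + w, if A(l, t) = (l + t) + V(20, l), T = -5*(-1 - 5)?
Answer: -1681519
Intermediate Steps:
w = -1681973 (w = 4 + (-705731 - 1*976246) = 4 + (-705731 - 976246) = 4 - 1681977 = -1681973)
T = 30 (T = -5*(-6) = 30)
A(l, t) = 41 + l + t (A(l, t) = (l + t) + 41 = 41 + l + t)
A(T + 10*(-14), 523) + w = (41 + (30 + 10*(-14)) + 523) - 1681973 = (41 + (30 - 140) + 523) - 1681973 = (41 - 110 + 523) - 1681973 = 454 - 1681973 = -1681519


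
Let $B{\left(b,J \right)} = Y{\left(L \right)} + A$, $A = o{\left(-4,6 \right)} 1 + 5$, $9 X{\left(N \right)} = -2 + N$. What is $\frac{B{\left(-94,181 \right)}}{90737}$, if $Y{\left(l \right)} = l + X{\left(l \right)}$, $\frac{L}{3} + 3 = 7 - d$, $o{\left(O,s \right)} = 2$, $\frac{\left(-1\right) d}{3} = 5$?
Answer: $\frac{631}{816633} \approx 0.00077268$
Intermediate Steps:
$d = -15$ ($d = \left(-3\right) 5 = -15$)
$X{\left(N \right)} = - \frac{2}{9} + \frac{N}{9}$ ($X{\left(N \right)} = \frac{-2 + N}{9} = - \frac{2}{9} + \frac{N}{9}$)
$A = 7$ ($A = 2 \cdot 1 + 5 = 2 + 5 = 7$)
$L = 57$ ($L = -9 + 3 \left(7 - -15\right) = -9 + 3 \left(7 + 15\right) = -9 + 3 \cdot 22 = -9 + 66 = 57$)
$Y{\left(l \right)} = - \frac{2}{9} + \frac{10 l}{9}$ ($Y{\left(l \right)} = l + \left(- \frac{2}{9} + \frac{l}{9}\right) = - \frac{2}{9} + \frac{10 l}{9}$)
$B{\left(b,J \right)} = \frac{631}{9}$ ($B{\left(b,J \right)} = \left(- \frac{2}{9} + \frac{10}{9} \cdot 57\right) + 7 = \left(- \frac{2}{9} + \frac{190}{3}\right) + 7 = \frac{568}{9} + 7 = \frac{631}{9}$)
$\frac{B{\left(-94,181 \right)}}{90737} = \frac{631}{9 \cdot 90737} = \frac{631}{9} \cdot \frac{1}{90737} = \frac{631}{816633}$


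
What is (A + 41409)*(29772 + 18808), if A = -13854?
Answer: 1338621900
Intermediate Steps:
(A + 41409)*(29772 + 18808) = (-13854 + 41409)*(29772 + 18808) = 27555*48580 = 1338621900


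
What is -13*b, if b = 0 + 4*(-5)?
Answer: 260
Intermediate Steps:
b = -20 (b = 0 - 20 = -20)
-13*b = -13*(-20) = 260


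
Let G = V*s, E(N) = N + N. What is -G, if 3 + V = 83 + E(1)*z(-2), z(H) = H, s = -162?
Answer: 12312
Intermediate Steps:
E(N) = 2*N
V = 76 (V = -3 + (83 + (2*1)*(-2)) = -3 + (83 + 2*(-2)) = -3 + (83 - 4) = -3 + 79 = 76)
G = -12312 (G = 76*(-162) = -12312)
-G = -1*(-12312) = 12312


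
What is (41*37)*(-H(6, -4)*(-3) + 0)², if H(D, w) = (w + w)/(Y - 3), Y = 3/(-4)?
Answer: 1553408/25 ≈ 62136.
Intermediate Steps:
Y = -¾ (Y = 3*(-¼) = -¾ ≈ -0.75000)
H(D, w) = -8*w/15 (H(D, w) = (w + w)/(-¾ - 3) = (2*w)/(-15/4) = (2*w)*(-4/15) = -8*w/15)
(41*37)*(-H(6, -4)*(-3) + 0)² = (41*37)*(-(-8)*(-4)/15*(-3) + 0)² = 1517*(-1*32/15*(-3) + 0)² = 1517*(-32/15*(-3) + 0)² = 1517*(32/5 + 0)² = 1517*(32/5)² = 1517*(1024/25) = 1553408/25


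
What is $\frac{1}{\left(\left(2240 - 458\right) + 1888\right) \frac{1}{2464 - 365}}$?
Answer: $\frac{2099}{3670} \approx 0.57193$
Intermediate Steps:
$\frac{1}{\left(\left(2240 - 458\right) + 1888\right) \frac{1}{2464 - 365}} = \frac{1}{\left(\left(2240 - 458\right) + 1888\right) \frac{1}{2099}} = \frac{1}{\left(1782 + 1888\right) \frac{1}{2099}} = \frac{1}{3670 \cdot \frac{1}{2099}} = \frac{1}{\frac{3670}{2099}} = \frac{2099}{3670}$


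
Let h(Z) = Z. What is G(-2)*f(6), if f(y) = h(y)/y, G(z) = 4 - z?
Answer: 6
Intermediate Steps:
f(y) = 1 (f(y) = y/y = 1)
G(-2)*f(6) = (4 - 1*(-2))*1 = (4 + 2)*1 = 6*1 = 6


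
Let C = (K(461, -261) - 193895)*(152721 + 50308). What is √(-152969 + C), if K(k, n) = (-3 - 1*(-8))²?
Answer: I*√39361385199 ≈ 1.984e+5*I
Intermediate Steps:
K(k, n) = 25 (K(k, n) = (-3 + 8)² = 5² = 25)
C = -39361232230 (C = (25 - 193895)*(152721 + 50308) = -193870*203029 = -39361232230)
√(-152969 + C) = √(-152969 - 39361232230) = √(-39361385199) = I*√39361385199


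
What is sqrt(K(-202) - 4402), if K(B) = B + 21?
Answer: I*sqrt(4583) ≈ 67.698*I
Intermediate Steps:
K(B) = 21 + B
sqrt(K(-202) - 4402) = sqrt((21 - 202) - 4402) = sqrt(-181 - 4402) = sqrt(-4583) = I*sqrt(4583)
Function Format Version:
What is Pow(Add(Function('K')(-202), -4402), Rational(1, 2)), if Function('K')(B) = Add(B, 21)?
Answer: Mul(I, Pow(4583, Rational(1, 2))) ≈ Mul(67.698, I)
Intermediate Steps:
Function('K')(B) = Add(21, B)
Pow(Add(Function('K')(-202), -4402), Rational(1, 2)) = Pow(Add(Add(21, -202), -4402), Rational(1, 2)) = Pow(Add(-181, -4402), Rational(1, 2)) = Pow(-4583, Rational(1, 2)) = Mul(I, Pow(4583, Rational(1, 2)))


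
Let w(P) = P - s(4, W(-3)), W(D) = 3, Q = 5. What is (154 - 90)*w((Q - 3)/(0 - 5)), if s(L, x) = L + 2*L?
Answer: -3968/5 ≈ -793.60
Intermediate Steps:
s(L, x) = 3*L
w(P) = -12 + P (w(P) = P - 3*4 = P - 1*12 = P - 12 = -12 + P)
(154 - 90)*w((Q - 3)/(0 - 5)) = (154 - 90)*(-12 + (5 - 3)/(0 - 5)) = 64*(-12 + 2/(-5)) = 64*(-12 + 2*(-⅕)) = 64*(-12 - ⅖) = 64*(-62/5) = -3968/5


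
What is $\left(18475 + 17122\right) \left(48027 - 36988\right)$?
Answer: $392955283$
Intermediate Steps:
$\left(18475 + 17122\right) \left(48027 - 36988\right) = 35597 \cdot 11039 = 392955283$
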